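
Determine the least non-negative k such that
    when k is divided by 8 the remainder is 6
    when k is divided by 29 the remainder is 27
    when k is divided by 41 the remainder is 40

8814

From k ≡ 6 (mod 8) write k = 6 + 8t. Substituting into k ≡ 27 (mod 29) gives 8t ≡ 21 (mod 29), and since 8⁻¹ ≡ 11 (mod 29), t ≡ 28. Hence k ≡ 6 + 8·28 = 230 (mod 232).
From k ≡ 230 (mod 232) write k = 230 + 232t. Substituting into k ≡ 40 (mod 41) gives 232t ≡ 15 (mod 41), and since 27⁻¹ ≡ 38 (mod 41), t ≡ 37. Hence k ≡ 230 + 232·37 = 8814 (mod 9512).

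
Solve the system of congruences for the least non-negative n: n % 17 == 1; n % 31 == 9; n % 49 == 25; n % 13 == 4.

229688

From n ≡ 1 (mod 17) write n = 1 + 17t. Substituting into n ≡ 9 (mod 31) gives 17t ≡ 8 (mod 31), and since 17⁻¹ ≡ 11 (mod 31), t ≡ 26. Hence n ≡ 1 + 17·26 = 443 (mod 527).
From n ≡ 443 (mod 527) write n = 443 + 527t. Substituting into n ≡ 25 (mod 49) gives 527t ≡ 23 (mod 49), and since 37⁻¹ ≡ 4 (mod 49), t ≡ 43. Hence n ≡ 443 + 527·43 = 23104 (mod 25823).
From n ≡ 23104 (mod 25823) write n = 23104 + 25823t. Substituting into n ≡ 4 (mod 13) gives 25823t ≡ 1 (mod 13), and since 5⁻¹ ≡ 8 (mod 13), t ≡ 8. Hence n ≡ 23104 + 25823·8 = 229688 (mod 335699).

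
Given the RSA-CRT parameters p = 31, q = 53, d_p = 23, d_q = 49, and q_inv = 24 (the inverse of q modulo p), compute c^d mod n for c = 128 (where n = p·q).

498

m₁ = c^(d_p) mod p: c ≡ 4 (mod 31), and 4^23 mod 31 = 2.
m₂ = c^(d_q) mod q: c ≡ 22 (mod 53), and 22^49 mod 53 = 21.
h = q_inv·(m₁ − m₂) mod p = 24·(2 − 21) mod 31 = 9.
m = m₂ + h·q = 21 + 9·53 = 498.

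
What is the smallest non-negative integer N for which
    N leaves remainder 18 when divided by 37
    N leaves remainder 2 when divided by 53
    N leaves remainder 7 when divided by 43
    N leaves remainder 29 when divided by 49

3408273

Combine the congruences pairwise.
From N ≡ 18 (mod 37) write N = 18 + 37t. Substituting into N ≡ 2 (mod 53) gives 37t ≡ 37 (mod 53), and since 37⁻¹ ≡ 43 (mod 53), t ≡ 1. Hence N ≡ 18 + 37·1 = 55 (mod 1961).
From N ≡ 55 (mod 1961) write N = 55 + 1961t. Substituting into N ≡ 7 (mod 43) gives 1961t ≡ 38 (mod 43), and since 26⁻¹ ≡ 5 (mod 43), t ≡ 18. Hence N ≡ 55 + 1961·18 = 35353 (mod 84323).
From N ≡ 35353 (mod 84323) write N = 35353 + 84323t. Substituting into N ≡ 29 (mod 49) gives 84323t ≡ 5 (mod 49), and since 43⁻¹ ≡ 8 (mod 49), t ≡ 40. Hence N ≡ 35353 + 84323·40 = 3408273 (mod 4131827).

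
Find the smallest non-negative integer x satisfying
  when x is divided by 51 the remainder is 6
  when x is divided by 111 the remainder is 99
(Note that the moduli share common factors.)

210

Combine the congruences pairwise.
gcd(51, 111) = 3 and 3 | (99 − 6), so the pair is consistent; merging gives x ≡ 210 (mod 1887), where 1887 = lcm(51, 111).
The solution is unique modulo lcm(51, 111) = 1887.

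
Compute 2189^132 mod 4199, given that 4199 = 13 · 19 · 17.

Mod 13: 2189 ≡ 5; since 12 | 132, by Fermat 5^132 ≡ 1 (mod 13).
Mod 19: 2189 ≡ 4; by Fermat, exponent reduces to 132 mod 18 = 6; 4^6 ≡ 11 (mod 19).
Mod 17: 2189 ≡ 13; by Fermat, exponent reduces to 132 mod 16 = 4; 13^4 ≡ 1 (mod 17).
Combine by CRT: x ≡ 1 (mod 13), x ≡ 11 (mod 19), x ≡ 1 (mod 17) ⇒ x ≡ 885 (mod 4199).

885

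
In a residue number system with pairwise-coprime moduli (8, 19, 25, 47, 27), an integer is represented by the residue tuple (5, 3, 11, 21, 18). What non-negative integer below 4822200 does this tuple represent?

From x ≡ 5 (mod 8) write x = 5 + 8t. Substituting into x ≡ 3 (mod 19) gives 8t ≡ 17 (mod 19), and since 8⁻¹ ≡ 12 (mod 19), t ≡ 14. Hence x ≡ 5 + 8·14 = 117 (mod 152).
From x ≡ 117 (mod 152) write x = 117 + 152t. Substituting into x ≡ 11 (mod 25) gives 152t ≡ 19 (mod 25), and since 2⁻¹ ≡ 13 (mod 25), t ≡ 22. Hence x ≡ 117 + 152·22 = 3461 (mod 3800).
From x ≡ 3461 (mod 3800) write x = 3461 + 3800t. Substituting into x ≡ 21 (mod 47) gives 3800t ≡ 38 (mod 47), and since 40⁻¹ ≡ 20 (mod 47), t ≡ 8. Hence x ≡ 3461 + 3800·8 = 33861 (mod 178600).
From x ≡ 33861 (mod 178600) write x = 33861 + 178600t. Substituting into x ≡ 18 (mod 27) gives 178600t ≡ 15 (mod 27), and since 22⁻¹ ≡ 16 (mod 27), t ≡ 24. Hence x ≡ 33861 + 178600·24 = 4320261 (mod 4822200).

4320261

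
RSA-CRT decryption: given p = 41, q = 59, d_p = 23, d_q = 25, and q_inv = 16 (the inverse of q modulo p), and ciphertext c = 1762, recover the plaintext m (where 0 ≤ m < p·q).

1147

m₁ = c^(d_p) mod p: c ≡ 40 (mod 41), and 40^23 mod 41 = 40.
m₂ = c^(d_q) mod q: c ≡ 51 (mod 59), and 51^25 mod 59 = 26.
h = q_inv·(m₁ − m₂) mod p = 16·(40 − 26) mod 41 = 19.
m = m₂ + h·q = 26 + 19·59 = 1147.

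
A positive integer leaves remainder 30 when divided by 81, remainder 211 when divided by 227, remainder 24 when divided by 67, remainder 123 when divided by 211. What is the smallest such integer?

215272029

The moduli are pairwise coprime; M = 81·227·67·211 = 259937019.
M/81 = 3209099; 3209099 ≡ 41 (mod 81); 41·2 ≡ 1, so inverse 2.
M/227 = 1145097; 1145097 ≡ 109 (mod 227); 109·25 ≡ 1, so inverse 25.
M/67 = 3879657; 3879657 ≡ 22 (mod 67); 22·64 ≡ 1, so inverse 64.
M/211 = 1231929; 1231929 ≡ 111 (mod 211); 111·192 ≡ 1, so inverse 192.
n ≡ 30·3209099·2 + 211·1145097·25 + 24·3879657·64 + 123·1231929·192 = 41285321031.
41285321031 mod 259937019 = 215272029.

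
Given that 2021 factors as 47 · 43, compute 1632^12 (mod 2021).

1043

Mod 47: 1632 ≡ 34; 34^12 ≡ 9 (mod 47).
Mod 43: 1632 ≡ 41; 41^12 ≡ 11 (mod 43).
Combine by CRT: x ≡ 9 (mod 47), x ≡ 11 (mod 43) ⇒ x ≡ 1043 (mod 2021).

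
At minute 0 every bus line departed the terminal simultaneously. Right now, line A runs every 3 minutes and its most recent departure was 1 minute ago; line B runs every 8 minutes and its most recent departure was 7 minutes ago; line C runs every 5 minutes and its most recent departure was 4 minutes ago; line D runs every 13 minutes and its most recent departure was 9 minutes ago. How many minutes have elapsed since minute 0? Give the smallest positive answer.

The moduli are pairwise coprime; N = 3·8·5·13 = 1560.
N/3 = 520; 520 ≡ 1 (mod 3), inverse 1.
N/8 = 195; 195 ≡ 3 (mod 8); 3·3 ≡ 1, so inverse 3.
N/5 = 312; 312 ≡ 2 (mod 5); 2·3 ≡ 1, so inverse 3.
N/13 = 120; 120 ≡ 3 (mod 13); 3·9 ≡ 1, so inverse 9.
t ≡ 1·520·1 + 7·195·3 + 4·312·3 + 9·120·9 = 18079.
18079 mod 1560 = 919.

919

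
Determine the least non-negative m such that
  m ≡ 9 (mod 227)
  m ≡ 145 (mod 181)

From m ≡ 9 (mod 227) write m = 9 + 227t. Substituting into m ≡ 145 (mod 181) gives 227t ≡ 136 (mod 181), and since 46⁻¹ ≡ 122 (mod 181), t ≡ 121. Hence m ≡ 9 + 227·121 = 27476 (mod 41087).

27476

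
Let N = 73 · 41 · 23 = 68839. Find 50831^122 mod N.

15825

Mod 73: 50831 ≡ 23; by Fermat, exponent reduces to 122 mod 72 = 50; 23^50 ≡ 57 (mod 73).
Mod 41: 50831 ≡ 32; by Fermat, exponent reduces to 122 mod 40 = 2; 32^2 ≡ 40 (mod 41).
Mod 23: 50831 ≡ 1; by Fermat, exponent reduces to 122 mod 22 = 12; 1^12 ≡ 1 (mod 23).
Combine by CRT: x ≡ 57 (mod 73), x ≡ 40 (mod 41), x ≡ 1 (mod 23) ⇒ x ≡ 15825 (mod 68839).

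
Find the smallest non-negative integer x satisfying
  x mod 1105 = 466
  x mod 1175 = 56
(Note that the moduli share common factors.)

81131

gcd(1105, 1175) = 5 and 5 | (56 − 466), so the pair is consistent; merging gives x ≡ 81131 (mod 259675), where 259675 = lcm(1105, 1175).
The solution is unique modulo lcm(1105, 1175) = 259675.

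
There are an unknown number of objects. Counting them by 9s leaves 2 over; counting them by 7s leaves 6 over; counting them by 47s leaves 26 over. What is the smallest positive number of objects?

From N ≡ 2 (mod 9) write N = 2 + 9t. Substituting into N ≡ 6 (mod 7) gives 9t ≡ 4 (mod 7), and since 2⁻¹ ≡ 4 (mod 7), t ≡ 2. Hence N ≡ 2 + 9·2 = 20 (mod 63).
From N ≡ 20 (mod 63) write N = 20 + 63t. Substituting into N ≡ 26 (mod 47) gives 63t ≡ 6 (mod 47), and since 16⁻¹ ≡ 3 (mod 47), t ≡ 18. Hence N ≡ 20 + 63·18 = 1154 (mod 2961).

1154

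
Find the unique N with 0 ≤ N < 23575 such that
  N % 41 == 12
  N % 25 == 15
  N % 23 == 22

18790

Combine the congruences pairwise.
From N ≡ 12 (mod 41) write N = 12 + 41t. Substituting into N ≡ 15 (mod 25) gives 41t ≡ 3 (mod 25), and since 16⁻¹ ≡ 11 (mod 25), t ≡ 8. Hence N ≡ 12 + 41·8 = 340 (mod 1025).
From N ≡ 340 (mod 1025) write N = 340 + 1025t. Substituting into N ≡ 22 (mod 23) gives 1025t ≡ 4 (mod 23), and since 13⁻¹ ≡ 16 (mod 23), t ≡ 18. Hence N ≡ 340 + 1025·18 = 18790 (mod 23575).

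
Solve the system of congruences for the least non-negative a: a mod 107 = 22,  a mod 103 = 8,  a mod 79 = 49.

578250

The moduli are pairwise coprime; N = 107·103·79 = 870659.
N/107 = 8137; 8137 ≡ 5 (mod 107); 5·43 ≡ 1, so inverse 43.
N/103 = 8453; 8453 ≡ 7 (mod 103); 7·59 ≡ 1, so inverse 59.
N/79 = 11021; 11021 ≡ 40 (mod 79); 40·2 ≡ 1, so inverse 2.
a ≡ 22·8137·43 + 8·8453·59 + 49·11021·2 = 12767476.
12767476 mod 870659 = 578250.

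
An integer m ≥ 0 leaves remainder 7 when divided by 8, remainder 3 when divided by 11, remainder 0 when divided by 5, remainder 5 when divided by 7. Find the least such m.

The moduli are pairwise coprime; N = 8·11·5·7 = 3080.
N/8 = 385; 385 ≡ 1 (mod 8), inverse 1.
N/11 = 280; 280 ≡ 5 (mod 11); 5·9 ≡ 1, so inverse 9.
N/5 = 616; 616 ≡ 1 (mod 5), inverse 1.
N/7 = 440; 440 ≡ 6 (mod 7); 6·6 ≡ 1, so inverse 6.
m ≡ 7·385·1 + 3·280·9 + 0·616·1 + 5·440·6 = 23455.
23455 mod 3080 = 1895.

1895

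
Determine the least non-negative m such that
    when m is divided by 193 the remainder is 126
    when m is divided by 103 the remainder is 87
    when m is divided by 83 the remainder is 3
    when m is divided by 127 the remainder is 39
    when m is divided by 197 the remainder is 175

The moduli are pairwise coprime; N = 193·103·83·127·197 = 41280274183.
N/193 = 213887431; 213887431 ≡ 6 (mod 193); 6·161 ≡ 1, so inverse 161.
N/103 = 400779361; 400779361 ≡ 78 (mod 103); 78·70 ≡ 1, so inverse 70.
N/83 = 497352701; 497352701 ≡ 18 (mod 83); 18·60 ≡ 1, so inverse 60.
N/127 = 325041529; 325041529 ≡ 15 (mod 127); 15·17 ≡ 1, so inverse 17.
N/197 = 209544539; 209544539 ≡ 170 (mod 197); 170·124 ≡ 1, so inverse 124.
m ≡ 126·213887431·161 + 87·400779361·70 + 3·497352701·60 + 39·325041529·17 + 175·209544539·124 = 11631809249963.
11631809249963 mod 41280274183 = 32052204540.

32052204540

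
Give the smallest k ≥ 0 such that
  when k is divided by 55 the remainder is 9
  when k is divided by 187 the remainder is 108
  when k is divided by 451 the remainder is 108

gcd(55, 187) = 11 and 11 | (108 − 9), so the pair is consistent; merging gives k ≡ 669 (mod 935), where 935 = lcm(55, 187).
gcd(935, 451) = 11 and 11 | (108 − 669), so the pair is consistent; merging gives k ≡ 23109 (mod 38335), where 38335 = lcm(935, 451).
The solution is unique modulo lcm(55, 187, 451) = 38335.

23109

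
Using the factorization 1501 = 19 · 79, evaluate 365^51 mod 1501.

1170

Mod 19: 365 ≡ 4; by Fermat, exponent reduces to 51 mod 18 = 15; 4^15 ≡ 11 (mod 19).
Mod 79: 365 ≡ 49; 49^51 ≡ 64 (mod 79).
Combine by CRT: x ≡ 11 (mod 19), x ≡ 64 (mod 79) ⇒ x ≡ 1170 (mod 1501).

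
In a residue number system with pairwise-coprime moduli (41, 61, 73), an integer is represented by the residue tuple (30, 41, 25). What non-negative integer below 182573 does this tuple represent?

158946

Combine the congruences pairwise.
From x ≡ 30 (mod 41) write x = 30 + 41t. Substituting into x ≡ 41 (mod 61) gives 41t ≡ 11 (mod 61), and since 41⁻¹ ≡ 3 (mod 61), t ≡ 33. Hence x ≡ 30 + 41·33 = 1383 (mod 2501).
From x ≡ 1383 (mod 2501) write x = 1383 + 2501t. Substituting into x ≡ 25 (mod 73) gives 2501t ≡ 29 (mod 73), and since 19⁻¹ ≡ 50 (mod 73), t ≡ 63. Hence x ≡ 1383 + 2501·63 = 158946 (mod 182573).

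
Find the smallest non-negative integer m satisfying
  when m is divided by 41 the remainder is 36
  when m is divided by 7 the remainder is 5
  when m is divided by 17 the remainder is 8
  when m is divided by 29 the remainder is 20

82815

The moduli are pairwise coprime; N = 41·7·17·29 = 141491.
N/41 = 3451; 3451 ≡ 7 (mod 41); 7·6 ≡ 1, so inverse 6.
N/7 = 20213; 20213 ≡ 4 (mod 7); 4·2 ≡ 1, so inverse 2.
N/17 = 8323; 8323 ≡ 10 (mod 17); 10·12 ≡ 1, so inverse 12.
N/29 = 4879; 4879 ≡ 7 (mod 29); 7·25 ≡ 1, so inverse 25.
m ≡ 36·3451·6 + 5·20213·2 + 8·8323·12 + 20·4879·25 = 4186054.
4186054 mod 141491 = 82815.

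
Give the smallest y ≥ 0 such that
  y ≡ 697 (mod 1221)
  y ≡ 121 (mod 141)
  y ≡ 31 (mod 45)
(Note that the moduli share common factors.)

359671

gcd(1221, 141) = 3 and 3 | (121 − 697), so the pair is consistent; merging gives y ≡ 15349 (mod 57387), where 57387 = lcm(1221, 141).
gcd(57387, 45) = 3 and 3 | (31 − 15349), so the pair is consistent; merging gives y ≡ 359671 (mod 860805), where 860805 = lcm(57387, 45).
The solution is unique modulo lcm(1221, 141, 45) = 860805.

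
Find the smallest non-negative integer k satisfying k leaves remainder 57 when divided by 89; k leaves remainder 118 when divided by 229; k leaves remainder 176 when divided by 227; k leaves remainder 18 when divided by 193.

2449960

From k ≡ 57 (mod 89) write k = 57 + 89t. Substituting into k ≡ 118 (mod 229) gives 89t ≡ 61 (mod 229), and since 89⁻¹ ≡ 211 (mod 229), t ≡ 47. Hence k ≡ 57 + 89·47 = 4240 (mod 20381).
From k ≡ 4240 (mod 20381) write k = 4240 + 20381t. Substituting into k ≡ 176 (mod 227) gives 20381t ≡ 22 (mod 227), and since 178⁻¹ ≡ 88 (mod 227), t ≡ 120. Hence k ≡ 4240 + 20381·120 = 2449960 (mod 4626487).
From k ≡ 2449960 (mod 4626487) write k = 2449960 + 4626487t. Substituting into k ≡ 18 (mod 193) gives 4626487t ≡ 0 (mod 193), and since 84⁻¹ ≡ 108 (mod 193), t ≡ 0. Hence k ≡ 2449960 + 4626487·0 = 2449960 (mod 892911991).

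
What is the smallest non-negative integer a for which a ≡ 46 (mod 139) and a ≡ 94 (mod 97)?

From a ≡ 46 (mod 139) write a = 46 + 139t. Substituting into a ≡ 94 (mod 97) gives 139t ≡ 48 (mod 97), and since 42⁻¹ ≡ 67 (mod 97), t ≡ 15. Hence a ≡ 46 + 139·15 = 2131 (mod 13483).

2131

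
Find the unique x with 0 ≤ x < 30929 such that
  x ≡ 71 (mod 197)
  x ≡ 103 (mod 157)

From x ≡ 71 (mod 197) write x = 71 + 197t. Substituting into x ≡ 103 (mod 157) gives 197t ≡ 32 (mod 157), and since 40⁻¹ ≡ 106 (mod 157), t ≡ 95. Hence x ≡ 71 + 197·95 = 18786 (mod 30929).

18786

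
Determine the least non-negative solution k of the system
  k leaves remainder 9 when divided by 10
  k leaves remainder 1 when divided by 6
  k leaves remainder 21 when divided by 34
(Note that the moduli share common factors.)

259

gcd(10, 6) = 2 and 2 | (1 − 9), so the pair is consistent; merging gives k ≡ 19 (mod 30), where 30 = lcm(10, 6).
gcd(30, 34) = 2 and 2 | (21 − 19), so the pair is consistent; merging gives k ≡ 259 (mod 510), where 510 = lcm(30, 34).
The solution is unique modulo lcm(10, 6, 34) = 510.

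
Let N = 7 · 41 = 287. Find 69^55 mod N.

Mod 7: 69 ≡ 6; by Fermat, exponent reduces to 55 mod 6 = 1; 6^1 ≡ 6 (mod 7).
Mod 41: 69 ≡ 28; by Fermat, exponent reduces to 55 mod 40 = 15; 28^15 ≡ 27 (mod 41).
Combine by CRT: x ≡ 6 (mod 7), x ≡ 27 (mod 41) ⇒ x ≡ 27 (mod 287).

27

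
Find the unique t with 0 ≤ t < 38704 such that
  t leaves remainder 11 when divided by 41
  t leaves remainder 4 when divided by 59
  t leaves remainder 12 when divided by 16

From t ≡ 11 (mod 41) write t = 11 + 41s. Substituting into t ≡ 4 (mod 59) gives 41s ≡ 52 (mod 59), and since 41⁻¹ ≡ 36 (mod 59), s ≡ 43. Hence t ≡ 11 + 41·43 = 1774 (mod 2419).
From t ≡ 1774 (mod 2419) write t = 1774 + 2419s. Substituting into t ≡ 12 (mod 16) gives 2419s ≡ 14 (mod 16), and since 3⁻¹ ≡ 11 (mod 16), s ≡ 10. Hence t ≡ 1774 + 2419·10 = 25964 (mod 38704).

25964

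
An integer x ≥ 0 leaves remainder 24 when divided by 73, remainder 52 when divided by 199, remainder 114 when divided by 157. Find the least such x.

61344

The moduli are pairwise coprime; N = 73·199·157 = 2280739.
N/73 = 31243; 31243 ≡ 72 (mod 73); 72·72 ≡ 1, so inverse 72.
N/199 = 11461; 11461 ≡ 118 (mod 199); 118·113 ≡ 1, so inverse 113.
N/157 = 14527; 14527 ≡ 83 (mod 157); 83·70 ≡ 1, so inverse 70.
x ≡ 24·31243·72 + 52·11461·113 + 114·14527·70 = 237258200.
237258200 mod 2280739 = 61344.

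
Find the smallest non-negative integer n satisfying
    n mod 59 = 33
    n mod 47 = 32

2570

From n ≡ 33 (mod 59) write n = 33 + 59t. Substituting into n ≡ 32 (mod 47) gives 59t ≡ 46 (mod 47), and since 12⁻¹ ≡ 4 (mod 47), t ≡ 43. Hence n ≡ 33 + 59·43 = 2570 (mod 2773).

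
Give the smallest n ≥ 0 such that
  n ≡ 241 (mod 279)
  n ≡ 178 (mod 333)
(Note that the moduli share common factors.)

Combine the congruences pairwise.
gcd(279, 333) = 9 and 9 | (178 − 241), so the pair is consistent; merging gives n ≡ 9169 (mod 10323), where 10323 = lcm(279, 333).
The solution is unique modulo lcm(279, 333) = 10323.

9169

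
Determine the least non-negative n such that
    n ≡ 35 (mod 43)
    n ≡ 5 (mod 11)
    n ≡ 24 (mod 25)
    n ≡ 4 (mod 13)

149374

The moduli are pairwise coprime; M = 43·11·25·13 = 153725.
M/43 = 3575; 3575 ≡ 6 (mod 43); 6·36 ≡ 1, so inverse 36.
M/11 = 13975; 13975 ≡ 5 (mod 11); 5·9 ≡ 1, so inverse 9.
M/25 = 6149; 6149 ≡ 24 (mod 25); 24·24 ≡ 1, so inverse 24.
M/13 = 11825; 11825 ≡ 8 (mod 13); 8·5 ≡ 1, so inverse 5.
n ≡ 35·3575·36 + 5·13975·9 + 24·6149·24 + 4·11825·5 = 8911699.
8911699 mod 153725 = 149374.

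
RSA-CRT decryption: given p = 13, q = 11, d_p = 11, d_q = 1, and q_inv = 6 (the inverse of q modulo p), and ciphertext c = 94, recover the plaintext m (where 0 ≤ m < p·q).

61

m₁ = c^(d_p) mod p: c ≡ 3 (mod 13), and 3^11 mod 13 = 9.
m₂ = c^(d_q) mod q: c ≡ 6 (mod 11), and 6^1 mod 11 = 6.
h = q_inv·(m₁ − m₂) mod p = 6·(9 − 6) mod 13 = 5.
m = m₂ + h·q = 6 + 5·11 = 61.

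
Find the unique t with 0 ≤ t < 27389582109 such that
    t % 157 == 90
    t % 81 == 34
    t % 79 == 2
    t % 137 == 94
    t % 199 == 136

25300012993

The moduli are pairwise coprime; N = 157·81·79·137·199 = 27389582109.
N/157 = 174455937; 174455937 ≡ 49 (mod 157); 49·141 ≡ 1, so inverse 141.
N/81 = 338142989; 338142989 ≡ 65 (mod 81); 65·5 ≡ 1, so inverse 5.
N/79 = 346703571; 346703571 ≡ 63 (mod 79); 63·74 ≡ 1, so inverse 74.
N/137 = 199923957; 199923957 ≡ 131 (mod 137); 131·114 ≡ 1, so inverse 114.
N/199 = 137636091; 137636091 ≡ 129 (mod 199); 129·54 ≡ 1, so inverse 54.
t ≡ 90·174455937·141 + 34·338142989·5 + 2·346703571·74 + 94·199923957·114 + 136·137636091·54 = 5475826852684.
5475826852684 mod 27389582109 = 25300012993.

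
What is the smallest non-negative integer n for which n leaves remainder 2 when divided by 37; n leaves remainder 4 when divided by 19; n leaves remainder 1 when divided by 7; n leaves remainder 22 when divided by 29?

The moduli are pairwise coprime; M = 37·19·7·29 = 142709.
M/37 = 3857; 3857 ≡ 9 (mod 37); 9·33 ≡ 1, so inverse 33.
M/19 = 7511; 7511 ≡ 6 (mod 19); 6·16 ≡ 1, so inverse 16.
M/7 = 20387; 20387 ≡ 3 (mod 7); 3·5 ≡ 1, so inverse 5.
M/29 = 4921; 4921 ≡ 20 (mod 29); 20·16 ≡ 1, so inverse 16.
n ≡ 2·3857·33 + 4·7511·16 + 1·20387·5 + 22·4921·16 = 2569393.
2569393 mod 142709 = 631.

631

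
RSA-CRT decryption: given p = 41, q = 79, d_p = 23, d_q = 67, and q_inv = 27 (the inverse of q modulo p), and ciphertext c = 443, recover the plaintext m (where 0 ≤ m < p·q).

1497

m₁ = c^(d_p) mod p: c ≡ 33 (mod 41), and 33^23 mod 41 = 21.
m₂ = c^(d_q) mod q: c ≡ 48 (mod 79), and 48^67 mod 79 = 75.
h = q_inv·(m₁ − m₂) mod p = 27·(21 − 75) mod 41 = 18.
m = m₂ + h·q = 75 + 18·79 = 1497.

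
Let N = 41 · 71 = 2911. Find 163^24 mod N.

Mod 41: 163 ≡ 40; 40^24 ≡ 1 (mod 41).
Mod 71: 163 ≡ 21; 21^24 ≡ 8 (mod 71).
Combine by CRT: x ≡ 1 (mod 41), x ≡ 8 (mod 71) ⇒ x ≡ 1641 (mod 2911).

1641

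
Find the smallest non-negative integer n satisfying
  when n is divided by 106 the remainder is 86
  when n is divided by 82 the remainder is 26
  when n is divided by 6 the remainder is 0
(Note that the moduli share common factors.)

gcd(106, 82) = 2 and 2 | (26 − 86), so the pair is consistent; merging gives n ≡ 1994 (mod 4346), where 4346 = lcm(106, 82).
gcd(4346, 6) = 2 and 2 | (0 − 1994), so the pair is consistent; merging gives n ≡ 10686 (mod 13038), where 13038 = lcm(4346, 6).
The solution is unique modulo lcm(106, 82, 6) = 13038.

10686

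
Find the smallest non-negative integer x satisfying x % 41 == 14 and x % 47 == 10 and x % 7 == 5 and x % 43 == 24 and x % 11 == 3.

From x ≡ 14 (mod 41) write x = 14 + 41t. Substituting into x ≡ 10 (mod 47) gives 41t ≡ 43 (mod 47), and since 41⁻¹ ≡ 39 (mod 47), t ≡ 32. Hence x ≡ 14 + 41·32 = 1326 (mod 1927).
From x ≡ 1326 (mod 1927) write x = 1326 + 1927t. Substituting into x ≡ 5 (mod 7) gives 1927t ≡ 2 (mod 7), and since 2⁻¹ ≡ 4 (mod 7), t ≡ 1. Hence x ≡ 1326 + 1927·1 = 3253 (mod 13489).
From x ≡ 3253 (mod 13489) write x = 3253 + 13489t. Substituting into x ≡ 24 (mod 43) gives 13489t ≡ 39 (mod 43), and since 30⁻¹ ≡ 33 (mod 43), t ≡ 40. Hence x ≡ 3253 + 13489·40 = 542813 (mod 580027).
From x ≡ 542813 (mod 580027) write x = 542813 + 580027t. Substituting into x ≡ 3 (mod 11) gives 580027t ≡ 7 (mod 11), and since 8⁻¹ ≡ 7 (mod 11), t ≡ 5. Hence x ≡ 542813 + 580027·5 = 3442948 (mod 6380297).

3442948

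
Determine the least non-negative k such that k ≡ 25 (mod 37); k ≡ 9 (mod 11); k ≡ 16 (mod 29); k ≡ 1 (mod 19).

From k ≡ 25 (mod 37) write k = 25 + 37t. Substituting into k ≡ 9 (mod 11) gives 37t ≡ 6 (mod 11), and since 4⁻¹ ≡ 3 (mod 11), t ≡ 7. Hence k ≡ 25 + 37·7 = 284 (mod 407).
From k ≡ 284 (mod 407) write k = 284 + 407t. Substituting into k ≡ 16 (mod 29) gives 407t ≡ 22 (mod 29), and since 1⁻¹ ≡ 1 (mod 29), t ≡ 22. Hence k ≡ 284 + 407·22 = 9238 (mod 11803).
From k ≡ 9238 (mod 11803) write k = 9238 + 11803t. Substituting into k ≡ 1 (mod 19) gives 11803t ≡ 16 (mod 19), and since 4⁻¹ ≡ 5 (mod 19), t ≡ 4. Hence k ≡ 9238 + 11803·4 = 56450 (mod 224257).

56450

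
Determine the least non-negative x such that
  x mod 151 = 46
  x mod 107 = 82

4576

From x ≡ 46 (mod 151) write x = 46 + 151t. Substituting into x ≡ 82 (mod 107) gives 151t ≡ 36 (mod 107), and since 44⁻¹ ≡ 90 (mod 107), t ≡ 30. Hence x ≡ 46 + 151·30 = 4576 (mod 16157).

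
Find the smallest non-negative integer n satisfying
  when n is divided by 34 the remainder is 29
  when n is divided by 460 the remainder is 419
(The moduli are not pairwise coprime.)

gcd(34, 460) = 2 and 2 | (419 − 29), so the pair is consistent; merging gives n ≡ 879 (mod 7820), where 7820 = lcm(34, 460).
The solution is unique modulo lcm(34, 460) = 7820.

879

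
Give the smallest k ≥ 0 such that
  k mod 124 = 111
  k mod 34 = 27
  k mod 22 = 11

gcd(124, 34) = 2 and 2 | (27 − 111), so the pair is consistent; merging gives k ≡ 979 (mod 2108), where 2108 = lcm(124, 34).
gcd(2108, 22) = 2 and 2 | (11 − 979), so the pair is consistent; merging gives k ≡ 979 (mod 23188), where 23188 = lcm(2108, 22).
The solution is unique modulo lcm(124, 34, 22) = 23188.

979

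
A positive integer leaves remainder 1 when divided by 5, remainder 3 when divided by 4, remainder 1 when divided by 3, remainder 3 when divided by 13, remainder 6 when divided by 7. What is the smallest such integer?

3331

From x ≡ 1 (mod 5) write x = 1 + 5t. Substituting into x ≡ 3 (mod 4) gives 5t ≡ 2 (mod 4), and since 1⁻¹ ≡ 1 (mod 4), t ≡ 2. Hence x ≡ 1 + 5·2 = 11 (mod 20).
From x ≡ 11 (mod 20) write x = 11 + 20t. Substituting into x ≡ 1 (mod 3) gives 20t ≡ 2 (mod 3), and since 2⁻¹ ≡ 2 (mod 3), t ≡ 1. Hence x ≡ 11 + 20·1 = 31 (mod 60).
From x ≡ 31 (mod 60) write x = 31 + 60t. Substituting into x ≡ 3 (mod 13) gives 60t ≡ 11 (mod 13), and since 8⁻¹ ≡ 5 (mod 13), t ≡ 3. Hence x ≡ 31 + 60·3 = 211 (mod 780).
From x ≡ 211 (mod 780) write x = 211 + 780t. Substituting into x ≡ 6 (mod 7) gives 780t ≡ 5 (mod 7), and since 3⁻¹ ≡ 5 (mod 7), t ≡ 4. Hence x ≡ 211 + 780·4 = 3331 (mod 5460).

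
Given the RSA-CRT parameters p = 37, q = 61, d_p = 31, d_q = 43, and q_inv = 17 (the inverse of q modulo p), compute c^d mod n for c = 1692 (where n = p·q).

249

m₁ = c^(d_p) mod p: c ≡ 27 (mod 37), and 27^31 mod 37 = 27.
m₂ = c^(d_q) mod q: c ≡ 45 (mod 61), and 45^43 mod 61 = 5.
h = q_inv·(m₁ − m₂) mod p = 17·(27 − 5) mod 37 = 4.
m = m₂ + h·q = 5 + 4·61 = 249.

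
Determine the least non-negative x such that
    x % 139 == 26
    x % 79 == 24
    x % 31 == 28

292482

The moduli are pairwise coprime; N = 139·79·31 = 340411.
N/139 = 2449; 2449 ≡ 86 (mod 139); 86·118 ≡ 1, so inverse 118.
N/79 = 4309; 4309 ≡ 43 (mod 79); 43·68 ≡ 1, so inverse 68.
N/31 = 10981; 10981 ≡ 7 (mod 31); 7·9 ≡ 1, so inverse 9.
x ≡ 26·2449·118 + 24·4309·68 + 28·10981·9 = 17313032.
17313032 mod 340411 = 292482.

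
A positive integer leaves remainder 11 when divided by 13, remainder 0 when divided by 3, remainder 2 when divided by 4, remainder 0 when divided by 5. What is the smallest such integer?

From k ≡ 11 (mod 13) write k = 11 + 13t. Substituting into k ≡ 0 (mod 3) gives 13t ≡ 1 (mod 3), and since 1⁻¹ ≡ 1 (mod 3), t ≡ 1. Hence k ≡ 11 + 13·1 = 24 (mod 39).
From k ≡ 24 (mod 39) write k = 24 + 39t. Substituting into k ≡ 2 (mod 4) gives 39t ≡ 2 (mod 4), and since 3⁻¹ ≡ 3 (mod 4), t ≡ 2. Hence k ≡ 24 + 39·2 = 102 (mod 156).
From k ≡ 102 (mod 156) write k = 102 + 156t. Substituting into k ≡ 0 (mod 5) gives 156t ≡ 3 (mod 5), and since 1⁻¹ ≡ 1 (mod 5), t ≡ 3. Hence k ≡ 102 + 156·3 = 570 (mod 780).

570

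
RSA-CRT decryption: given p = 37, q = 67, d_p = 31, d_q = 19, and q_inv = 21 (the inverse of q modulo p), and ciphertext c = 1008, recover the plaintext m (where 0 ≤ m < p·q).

2417

m₁ = c^(d_p) mod p: c ≡ 9 (mod 37), and 9^31 mod 37 = 12.
m₂ = c^(d_q) mod q: c ≡ 3 (mod 67), and 3^19 mod 67 = 5.
h = q_inv·(m₁ − m₂) mod p = 21·(12 − 5) mod 37 = 36.
m = m₂ + h·q = 5 + 36·67 = 2417.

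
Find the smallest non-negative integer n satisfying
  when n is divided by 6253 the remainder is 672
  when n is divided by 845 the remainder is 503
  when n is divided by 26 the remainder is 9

Combine the congruences pairwise.
gcd(6253, 845) = 169 and 169 | (503 − 672), so the pair is consistent; merging gives n ≡ 13178 (mod 31265), where 31265 = lcm(6253, 845).
gcd(31265, 26) = 13 and 13 | (9 − 13178), so the pair is consistent; merging gives n ≡ 44443 (mod 62530), where 62530 = lcm(31265, 26).
The solution is unique modulo lcm(6253, 845, 26) = 62530.

44443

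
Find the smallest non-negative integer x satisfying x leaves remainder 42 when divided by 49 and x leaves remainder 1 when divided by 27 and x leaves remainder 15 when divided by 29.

The moduli are pairwise coprime; N = 49·27·29 = 38367.
N/49 = 783; 783 ≡ 48 (mod 49); 48·48 ≡ 1, so inverse 48.
N/27 = 1421; 1421 ≡ 17 (mod 27); 17·8 ≡ 1, so inverse 8.
N/29 = 1323; 1323 ≡ 18 (mod 29); 18·21 ≡ 1, so inverse 21.
x ≡ 42·783·48 + 1·1421·8 + 15·1323·21 = 2006641.
2006641 mod 38367 = 11557.

11557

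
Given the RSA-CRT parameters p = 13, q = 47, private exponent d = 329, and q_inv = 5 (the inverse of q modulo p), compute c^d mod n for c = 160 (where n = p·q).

d_p = d mod (p−1) = 329 mod 12 = 5; d_q = d mod (q−1) = 7.
m₁ = c^(d_p) mod p: c ≡ 4 (mod 13), and 4^5 mod 13 = 10.
m₂ = c^(d_q) mod q: c ≡ 19 (mod 47), and 19^7 mod 47 = 30.
h = q_inv·(m₁ − m₂) mod p = 5·(10 − 30) mod 13 = 4.
m = m₂ + h·q = 30 + 4·47 = 218.

218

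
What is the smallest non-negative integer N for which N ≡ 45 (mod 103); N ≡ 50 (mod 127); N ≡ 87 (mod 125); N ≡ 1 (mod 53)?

84417712

The moduli are pairwise coprime; M = 103·127·125·53 = 86661625.
M/103 = 841375; 841375 ≡ 71 (mod 103); 71·74 ≡ 1, so inverse 74.
M/127 = 682375; 682375 ≡ 4 (mod 127); 4·32 ≡ 1, so inverse 32.
M/125 = 693293; 693293 ≡ 43 (mod 125); 43·32 ≡ 1, so inverse 32.
M/53 = 1635125; 1635125 ≡ 22 (mod 53); 22·41 ≡ 1, so inverse 41.
N ≡ 45·841375·74 + 50·682375·32 + 87·693293·32 + 1·1635125·41 = 5890746587.
5890746587 mod 86661625 = 84417712.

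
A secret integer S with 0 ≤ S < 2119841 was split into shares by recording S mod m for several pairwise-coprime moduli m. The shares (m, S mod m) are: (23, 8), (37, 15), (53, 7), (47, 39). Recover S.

1807095

The moduli are pairwise coprime; N = 23·37·53·47 = 2119841.
N/23 = 92167; 92167 ≡ 6 (mod 23); 6·4 ≡ 1, so inverse 4.
N/37 = 57293; 57293 ≡ 17 (mod 37); 17·24 ≡ 1, so inverse 24.
N/53 = 39997; 39997 ≡ 35 (mod 53); 35·50 ≡ 1, so inverse 50.
N/47 = 45103; 45103 ≡ 30 (mod 47); 30·11 ≡ 1, so inverse 11.
S ≡ 8·92167·4 + 15·57293·24 + 7·39997·50 + 39·45103·11 = 56922961.
56922961 mod 2119841 = 1807095.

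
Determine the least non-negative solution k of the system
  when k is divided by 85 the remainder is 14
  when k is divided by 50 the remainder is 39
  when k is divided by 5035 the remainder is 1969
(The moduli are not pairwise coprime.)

515539

gcd(85, 50) = 5 and 5 | (39 − 14), so the pair is consistent; merging gives k ≡ 439 (mod 850), where 850 = lcm(85, 50).
gcd(850, 5035) = 5 and 5 | (1969 − 439), so the pair is consistent; merging gives k ≡ 515539 (mod 855950), where 855950 = lcm(850, 5035).
The solution is unique modulo lcm(85, 50, 5035) = 855950.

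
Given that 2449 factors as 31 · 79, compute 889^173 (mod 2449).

1691

Mod 31: 889 ≡ 21; by Fermat, exponent reduces to 173 mod 30 = 23; 21^23 ≡ 17 (mod 31).
Mod 79: 889 ≡ 20; by Fermat, exponent reduces to 173 mod 78 = 17; 20^17 ≡ 32 (mod 79).
Combine by CRT: x ≡ 17 (mod 31), x ≡ 32 (mod 79) ⇒ x ≡ 1691 (mod 2449).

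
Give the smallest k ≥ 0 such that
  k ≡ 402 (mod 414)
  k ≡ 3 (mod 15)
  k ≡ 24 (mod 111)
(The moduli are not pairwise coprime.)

gcd(414, 15) = 3 and 3 | (3 − 402), so the pair is consistent; merging gives k ≡ 2058 (mod 2070), where 2070 = lcm(414, 15).
gcd(2070, 111) = 3 and 3 | (24 − 2058), so the pair is consistent; merging gives k ≡ 39318 (mod 76590), where 76590 = lcm(2070, 111).
The solution is unique modulo lcm(414, 15, 111) = 76590.

39318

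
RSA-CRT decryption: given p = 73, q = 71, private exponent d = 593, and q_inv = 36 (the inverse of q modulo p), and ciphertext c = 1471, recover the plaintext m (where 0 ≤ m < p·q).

d_p = d mod (p−1) = 593 mod 72 = 17; d_q = d mod (q−1) = 33.
m₁ = c^(d_p) mod p: c ≡ 11 (mod 73), and 11^17 mod 73 = 44.
m₂ = c^(d_q) mod q: c ≡ 51 (mod 71), and 51^33 mod 71 = 41.
h = q_inv·(m₁ − m₂) mod p = 36·(44 − 41) mod 73 = 35.
m = m₂ + h·q = 41 + 35·71 = 2526.

2526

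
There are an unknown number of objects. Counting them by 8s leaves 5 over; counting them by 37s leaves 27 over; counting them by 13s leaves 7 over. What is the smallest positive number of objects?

The moduli are pairwise coprime; M = 8·37·13 = 3848.
M/8 = 481; 481 ≡ 1 (mod 8), inverse 1.
M/37 = 104; 104 ≡ 30 (mod 37); 30·21 ≡ 1, so inverse 21.
M/13 = 296; 296 ≡ 10 (mod 13); 10·4 ≡ 1, so inverse 4.
N ≡ 5·481·1 + 27·104·21 + 7·296·4 = 69661.
69661 mod 3848 = 397.

397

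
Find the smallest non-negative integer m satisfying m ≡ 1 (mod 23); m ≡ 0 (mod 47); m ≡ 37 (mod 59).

16262

From m ≡ 1 (mod 23) write m = 1 + 23t. Substituting into m ≡ 0 (mod 47) gives 23t ≡ 46 (mod 47), and since 23⁻¹ ≡ 45 (mod 47), t ≡ 2. Hence m ≡ 1 + 23·2 = 47 (mod 1081).
From m ≡ 47 (mod 1081) write m = 47 + 1081t. Substituting into m ≡ 37 (mod 59) gives 1081t ≡ 49 (mod 59), and since 19⁻¹ ≡ 28 (mod 59), t ≡ 15. Hence m ≡ 47 + 1081·15 = 16262 (mod 63779).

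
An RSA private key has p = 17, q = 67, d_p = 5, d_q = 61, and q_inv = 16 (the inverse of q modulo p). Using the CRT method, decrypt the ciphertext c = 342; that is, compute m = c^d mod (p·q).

355

m₁ = c^(d_p) mod p: c ≡ 2 (mod 17), and 2^5 mod 17 = 15.
m₂ = c^(d_q) mod q: c ≡ 7 (mod 67), and 7^61 mod 67 = 20.
h = q_inv·(m₁ − m₂) mod p = 16·(15 − 20) mod 17 = 5.
m = m₂ + h·q = 20 + 5·67 = 355.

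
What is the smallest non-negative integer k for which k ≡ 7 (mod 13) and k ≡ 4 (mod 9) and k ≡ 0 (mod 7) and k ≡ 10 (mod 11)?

7105

From k ≡ 7 (mod 13) write k = 7 + 13t. Substituting into k ≡ 4 (mod 9) gives 13t ≡ 6 (mod 9), and since 4⁻¹ ≡ 7 (mod 9), t ≡ 6. Hence k ≡ 7 + 13·6 = 85 (mod 117).
From k ≡ 85 (mod 117) write k = 85 + 117t. Substituting into k ≡ 0 (mod 7) gives 117t ≡ 6 (mod 7), and since 5⁻¹ ≡ 3 (mod 7), t ≡ 4. Hence k ≡ 85 + 117·4 = 553 (mod 819).
From k ≡ 553 (mod 819) write k = 553 + 819t. Substituting into k ≡ 10 (mod 11) gives 819t ≡ 7 (mod 11), and since 5⁻¹ ≡ 9 (mod 11), t ≡ 8. Hence k ≡ 553 + 819·8 = 7105 (mod 9009).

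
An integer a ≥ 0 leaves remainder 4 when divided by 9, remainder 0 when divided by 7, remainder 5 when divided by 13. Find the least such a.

616

Combine the congruences pairwise.
From a ≡ 4 (mod 9) write a = 4 + 9t. Substituting into a ≡ 0 (mod 7) gives 9t ≡ 3 (mod 7), and since 2⁻¹ ≡ 4 (mod 7), t ≡ 5. Hence a ≡ 4 + 9·5 = 49 (mod 63).
From a ≡ 49 (mod 63) write a = 49 + 63t. Substituting into a ≡ 5 (mod 13) gives 63t ≡ 8 (mod 13), and since 11⁻¹ ≡ 6 (mod 13), t ≡ 9. Hence a ≡ 49 + 63·9 = 616 (mod 819).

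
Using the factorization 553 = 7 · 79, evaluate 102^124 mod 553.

Mod 7: 102 ≡ 4; by Fermat, exponent reduces to 124 mod 6 = 4; 4^4 ≡ 4 (mod 7).
Mod 79: 102 ≡ 23; by Fermat, exponent reduces to 124 mod 78 = 46; 23^46 ≡ 23 (mod 79).
Combine by CRT: x ≡ 4 (mod 7), x ≡ 23 (mod 79) ⇒ x ≡ 102 (mod 553).

102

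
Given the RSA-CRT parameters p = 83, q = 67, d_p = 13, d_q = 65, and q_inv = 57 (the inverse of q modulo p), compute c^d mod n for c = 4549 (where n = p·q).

m₁ = c^(d_p) mod p: c ≡ 67 (mod 83), and 67^13 mod 83 = 56.
m₂ = c^(d_q) mod q: c ≡ 60 (mod 67), and 60^65 mod 67 = 19.
h = q_inv·(m₁ − m₂) mod p = 57·(56 − 19) mod 83 = 34.
m = m₂ + h·q = 19 + 34·67 = 2297.

2297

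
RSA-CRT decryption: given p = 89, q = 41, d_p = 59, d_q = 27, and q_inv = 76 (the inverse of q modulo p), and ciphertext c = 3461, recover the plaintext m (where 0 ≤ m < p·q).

643

m₁ = c^(d_p) mod p: c ≡ 79 (mod 89), and 79^59 mod 89 = 20.
m₂ = c^(d_q) mod q: c ≡ 17 (mod 41), and 17^27 mod 41 = 28.
h = q_inv·(m₁ − m₂) mod p = 76·(20 − 28) mod 89 = 15.
m = m₂ + h·q = 28 + 15·41 = 643.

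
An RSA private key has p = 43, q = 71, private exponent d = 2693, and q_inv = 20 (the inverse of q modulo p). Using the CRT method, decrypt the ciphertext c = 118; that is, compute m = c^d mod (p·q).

d_p = d mod (p−1) = 2693 mod 42 = 5; d_q = d mod (q−1) = 33.
m₁ = c^(d_p) mod p: c ≡ 32 (mod 43), and 32^5 mod 43 = 27.
m₂ = c^(d_q) mod q: c ≡ 47 (mod 71), and 47^33 mod 71 = 62.
h = q_inv·(m₁ − m₂) mod p = 20·(27 − 62) mod 43 = 31.
m = m₂ + h·q = 62 + 31·71 = 2263.

2263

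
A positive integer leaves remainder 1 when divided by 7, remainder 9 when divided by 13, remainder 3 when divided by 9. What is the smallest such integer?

From N ≡ 1 (mod 7) write N = 1 + 7t. Substituting into N ≡ 9 (mod 13) gives 7t ≡ 8 (mod 13), and since 7⁻¹ ≡ 2 (mod 13), t ≡ 3. Hence N ≡ 1 + 7·3 = 22 (mod 91).
From N ≡ 22 (mod 91) write N = 22 + 91t. Substituting into N ≡ 3 (mod 9) gives 91t ≡ 8 (mod 9), and since 1⁻¹ ≡ 1 (mod 9), t ≡ 8. Hence N ≡ 22 + 91·8 = 750 (mod 819).

750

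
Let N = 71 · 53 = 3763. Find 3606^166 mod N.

2614

Mod 71: 3606 ≡ 56; by Fermat, exponent reduces to 166 mod 70 = 26; 56^26 ≡ 58 (mod 71).
Mod 53: 3606 ≡ 2; by Fermat, exponent reduces to 166 mod 52 = 10; 2^10 ≡ 17 (mod 53).
Combine by CRT: x ≡ 58 (mod 71), x ≡ 17 (mod 53) ⇒ x ≡ 2614 (mod 3763).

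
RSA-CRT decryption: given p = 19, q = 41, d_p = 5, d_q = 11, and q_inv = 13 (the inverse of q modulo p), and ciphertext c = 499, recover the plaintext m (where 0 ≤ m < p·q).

104

m₁ = c^(d_p) mod p: c ≡ 5 (mod 19), and 5^5 mod 19 = 9.
m₂ = c^(d_q) mod q: c ≡ 7 (mod 41), and 7^11 mod 41 = 22.
h = q_inv·(m₁ − m₂) mod p = 13·(9 − 22) mod 19 = 2.
m = m₂ + h·q = 22 + 2·41 = 104.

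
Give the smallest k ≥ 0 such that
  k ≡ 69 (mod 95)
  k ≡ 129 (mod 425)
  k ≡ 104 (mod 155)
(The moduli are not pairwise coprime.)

179904

Combine the congruences pairwise.
gcd(95, 425) = 5 and 5 | (129 − 69), so the pair is consistent; merging gives k ≡ 2254 (mod 8075), where 8075 = lcm(95, 425).
gcd(8075, 155) = 5 and 5 | (104 − 2254), so the pair is consistent; merging gives k ≡ 179904 (mod 250325), where 250325 = lcm(8075, 155).
The solution is unique modulo lcm(95, 425, 155) = 250325.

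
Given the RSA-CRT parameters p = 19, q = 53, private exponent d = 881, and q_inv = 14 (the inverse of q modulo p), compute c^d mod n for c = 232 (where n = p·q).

d_p = d mod (p−1) = 881 mod 18 = 17; d_q = d mod (q−1) = 49.
m₁ = c^(d_p) mod p: c ≡ 4 (mod 19), and 4^17 mod 19 = 5.
m₂ = c^(d_q) mod q: c ≡ 20 (mod 53), and 20^49 mod 53 = 35.
h = q_inv·(m₁ − m₂) mod p = 14·(5 − 35) mod 19 = 17.
m = m₂ + h·q = 35 + 17·53 = 936.

936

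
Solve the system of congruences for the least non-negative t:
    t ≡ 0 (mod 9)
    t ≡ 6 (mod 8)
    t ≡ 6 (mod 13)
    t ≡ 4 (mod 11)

1566

The moduli are pairwise coprime; N = 9·8·13·11 = 10296.
N/9 = 1144; 1144 ≡ 1 (mod 9), inverse 1.
N/8 = 1287; 1287 ≡ 7 (mod 8); 7·7 ≡ 1, so inverse 7.
N/13 = 792; 792 ≡ 12 (mod 13); 12·12 ≡ 1, so inverse 12.
N/11 = 936; 936 ≡ 1 (mod 11), inverse 1.
t ≡ 0·1144·1 + 6·1287·7 + 6·792·12 + 4·936·1 = 114822.
114822 mod 10296 = 1566.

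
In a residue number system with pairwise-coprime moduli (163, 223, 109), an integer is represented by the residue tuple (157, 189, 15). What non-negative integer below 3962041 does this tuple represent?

The moduli are pairwise coprime; N = 163·223·109 = 3962041.
N/163 = 24307; 24307 ≡ 20 (mod 163); 20·106 ≡ 1, so inverse 106.
N/223 = 17767; 17767 ≡ 150 (mod 223); 150·168 ≡ 1, so inverse 168.
N/109 = 36349; 36349 ≡ 52 (mod 109); 52·65 ≡ 1, so inverse 65.
x ≡ 157·24307·106 + 189·17767·168 + 15·36349·65 = 1004095153.
1004095153 mod 3962041 = 1698780.

1698780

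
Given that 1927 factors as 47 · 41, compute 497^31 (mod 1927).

1225

Mod 47: 497 ≡ 27; 27^31 ≡ 3 (mod 47).
Mod 41: 497 ≡ 5; 5^31 ≡ 36 (mod 41).
Combine by CRT: x ≡ 3 (mod 47), x ≡ 36 (mod 41) ⇒ x ≡ 1225 (mod 1927).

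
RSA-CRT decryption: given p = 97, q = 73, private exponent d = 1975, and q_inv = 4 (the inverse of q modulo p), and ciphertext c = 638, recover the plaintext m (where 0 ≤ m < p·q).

2269

d_p = d mod (p−1) = 1975 mod 96 = 55; d_q = d mod (q−1) = 31.
m₁ = c^(d_p) mod p: c ≡ 56 (mod 97), and 56^55 mod 97 = 38.
m₂ = c^(d_q) mod q: c ≡ 54 (mod 73), and 54^31 mod 73 = 6.
h = q_inv·(m₁ − m₂) mod p = 4·(38 − 6) mod 97 = 31.
m = m₂ + h·q = 6 + 31·73 = 2269.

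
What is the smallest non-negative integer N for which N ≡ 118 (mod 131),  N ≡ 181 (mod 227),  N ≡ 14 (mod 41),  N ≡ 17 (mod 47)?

27632210

The moduli are pairwise coprime; M = 131·227·41·47 = 57303199.
M/131 = 437429; 437429 ≡ 20 (mod 131); 20·59 ≡ 1, so inverse 59.
M/227 = 252437; 252437 ≡ 13 (mod 227); 13·35 ≡ 1, so inverse 35.
M/41 = 1397639; 1397639 ≡ 31 (mod 41); 31·4 ≡ 1, so inverse 4.
M/47 = 1219217; 1219217 ≡ 37 (mod 47); 37·14 ≡ 1, so inverse 14.
N ≡ 118·437429·59 + 181·252437·35 + 14·1397639·4 + 17·1219217·14 = 5013010523.
5013010523 mod 57303199 = 27632210.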